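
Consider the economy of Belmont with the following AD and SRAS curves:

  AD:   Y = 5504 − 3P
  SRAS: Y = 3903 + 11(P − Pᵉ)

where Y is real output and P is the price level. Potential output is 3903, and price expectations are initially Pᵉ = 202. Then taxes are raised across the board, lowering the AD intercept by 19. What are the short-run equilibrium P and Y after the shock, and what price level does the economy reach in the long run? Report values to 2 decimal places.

AD shifts left: new AD is Y = 5485 − 3P. With Pᵉ = 202, SRAS is Y = 1681 + 11P.
Short run: 5485 − 3P = 1681 + 11P gives 3804 = 14P, so P = 271.71 and Y = 5485 − 3P = 4669.86.
Y = 4669.86 is above potential 3903; expectations adjust and SRAS shifts left until Y = 3903.
Long run: on the new AD curve, 3903 = 5485 − 3P gives P = 527.33.

Short run: P = 271.71, Y = 4669.86. Long run: P = 527.33.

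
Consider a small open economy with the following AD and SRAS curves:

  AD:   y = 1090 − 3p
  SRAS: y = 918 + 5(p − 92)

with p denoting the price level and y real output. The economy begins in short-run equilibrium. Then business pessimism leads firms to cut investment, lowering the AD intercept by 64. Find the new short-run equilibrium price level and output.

This is a negative demand shock: AD shifts left.
New AD: y = 1026 − 3p.
SRAS can be written y = 458 + 5p.
Set AD = SRAS: 1026 − 3p = 458 + 5p, so 568 = 8p and p = 71.
y = 1026 − 3·71 = 813.

p = 71, y = 813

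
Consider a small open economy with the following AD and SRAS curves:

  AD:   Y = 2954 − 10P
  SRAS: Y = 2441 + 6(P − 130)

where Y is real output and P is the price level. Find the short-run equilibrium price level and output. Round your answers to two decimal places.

Write SRAS as Y = 2441 + 6P − 780 = 1661 + 6P.
Set AD = SRAS: 2954 − 10P = 1661 + 6P, so 1293 = 16P and P = 80.81.
Substituting into AD, Y = 2954 − 10P = 2145.88.

P = 80.81, Y = 2145.88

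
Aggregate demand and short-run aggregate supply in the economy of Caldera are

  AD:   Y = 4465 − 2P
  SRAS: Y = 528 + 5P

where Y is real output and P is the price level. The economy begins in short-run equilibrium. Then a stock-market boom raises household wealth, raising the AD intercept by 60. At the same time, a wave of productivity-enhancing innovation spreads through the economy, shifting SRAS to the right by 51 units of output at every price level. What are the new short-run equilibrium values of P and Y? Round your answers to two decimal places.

After both shocks: AD is Y = 4525 − 2P and SRAS is Y = 579 + 5P.
Setting them equal: 3946 = 7P, so P = 563.71.
Substituting into AD, Y = 3397.57.

P = 563.71, Y = 3397.57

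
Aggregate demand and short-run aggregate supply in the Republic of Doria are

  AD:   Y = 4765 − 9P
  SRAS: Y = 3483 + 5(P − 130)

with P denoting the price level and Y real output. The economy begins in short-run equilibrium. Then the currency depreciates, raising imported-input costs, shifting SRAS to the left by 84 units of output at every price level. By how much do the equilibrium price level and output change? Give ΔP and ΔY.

ΔP = +6, ΔY = -54

This is a negative supply shock: SRAS shifts left.
New SRAS: Y = 2749 + 5P.
Set AD = SRAS: 4765 − 9P = 2749 + 5P, so 2016 = 14P and P = 144.
Y = 4765 − 9·144 = 3469.
Initially P = 138, Y = 3523, so ΔP = +6 and ΔY = -54.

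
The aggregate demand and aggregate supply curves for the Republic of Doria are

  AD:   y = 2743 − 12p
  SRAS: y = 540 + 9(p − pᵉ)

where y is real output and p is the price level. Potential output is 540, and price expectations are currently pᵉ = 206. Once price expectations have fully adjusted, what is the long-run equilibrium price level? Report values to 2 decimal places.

Short run: with pᵉ = 206, SRAS is y = 9p − 1314. Setting AD = SRAS gives 4057 = 21p, so p = 193.19 and y = 2743 − 12p = 424.71.
Output 424.71 is below potential 540, so over time expected prices fall and SRAS shifts right until y returns to 540.
Long run: y = 540 on the AD curve gives 540 = 2743 − 12p, so p = 183.58.

Long-run p = 183.58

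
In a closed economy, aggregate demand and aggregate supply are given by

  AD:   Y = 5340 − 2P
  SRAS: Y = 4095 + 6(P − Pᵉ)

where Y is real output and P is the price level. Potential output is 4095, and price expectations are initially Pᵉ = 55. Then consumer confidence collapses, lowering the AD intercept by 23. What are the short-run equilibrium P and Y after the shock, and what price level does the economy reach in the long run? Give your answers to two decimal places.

Short run: P = 194.00, Y = 4929.00. Long run: P = 611.00.

AD shifts left: new AD is Y = 5317 − 2P. With Pᵉ = 55, SRAS is Y = 3765 + 6P.
Short run: 5317 − 2P = 3765 + 6P gives 1552 = 8P, so P = 194.00 and Y = 5317 − 2P = 4929.00.
Y = 4929.00 is above potential 4095; expectations adjust and SRAS shifts left until Y = 4095.
Long run: on the new AD curve, 4095 = 5317 − 2P gives P = 611.00.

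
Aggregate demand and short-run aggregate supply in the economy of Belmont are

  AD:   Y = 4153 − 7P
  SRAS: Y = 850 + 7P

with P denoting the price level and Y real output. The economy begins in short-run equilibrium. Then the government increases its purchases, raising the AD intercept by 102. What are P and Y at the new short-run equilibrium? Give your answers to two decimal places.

P = 243.21, Y = 2552.50

This is a positive demand shock: AD shifts right.
New AD: Y = 4255 − 7P.
Set AD = SRAS: 4255 − 7P = 850 + 7P, so 3405 = 14P and P = 243.21.
Substituting into AD, Y = 2552.50.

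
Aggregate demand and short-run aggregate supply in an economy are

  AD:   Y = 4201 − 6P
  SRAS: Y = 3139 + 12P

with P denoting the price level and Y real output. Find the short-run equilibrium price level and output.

P = 59, Y = 3847

Set AD = SRAS: 4201 − 6P = 3139 + 12P, so 1062 = 18P and P = 59.
Then Y = 4201 − 6·59 = 3847.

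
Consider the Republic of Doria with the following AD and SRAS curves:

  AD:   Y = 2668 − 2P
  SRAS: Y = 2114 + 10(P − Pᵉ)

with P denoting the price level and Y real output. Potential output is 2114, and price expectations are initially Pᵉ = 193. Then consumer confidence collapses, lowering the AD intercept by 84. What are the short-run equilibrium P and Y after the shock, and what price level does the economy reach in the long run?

AD shifts left: new AD is Y = 2584 − 2P. With Pᵉ = 193, SRAS is Y = 184 + 10P.
Short run: 2584 − 2P = 184 + 10P gives 2400 = 12P, so P = 200 and Y = 2584 − 2·200 = 2184.
Y = 2184 is above potential 2114; expectations adjust and SRAS shifts left until Y = 2114.
Long run: on the new AD curve, 2114 = 2584 − 2P gives P = 235.

Short run: P = 200, Y = 2184. Long run: P = 235.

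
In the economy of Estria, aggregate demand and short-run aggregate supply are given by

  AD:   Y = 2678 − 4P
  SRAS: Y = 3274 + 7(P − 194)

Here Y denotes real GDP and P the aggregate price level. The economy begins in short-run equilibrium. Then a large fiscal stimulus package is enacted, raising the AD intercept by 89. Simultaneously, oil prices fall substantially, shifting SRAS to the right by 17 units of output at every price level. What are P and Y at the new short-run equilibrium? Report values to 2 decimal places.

P = 75.82, Y = 2463.73

After both shocks: AD is Y = 2767 − 4P and SRAS is Y = 1933 + 7P.
Setting them equal: 834 = 11P, so P = 75.82.
Substituting into AD, Y = 2463.73.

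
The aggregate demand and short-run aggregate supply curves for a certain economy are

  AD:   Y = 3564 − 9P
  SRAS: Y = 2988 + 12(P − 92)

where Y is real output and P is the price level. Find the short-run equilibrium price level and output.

Write SRAS as Y = 2988 + 12P − 1104 = 1884 + 12P.
Set AD = SRAS: 3564 − 9P = 1884 + 12P, so 1680 = 21P and P = 80.
Then Y = 3564 − 9·80 = 2844.

P = 80, Y = 2844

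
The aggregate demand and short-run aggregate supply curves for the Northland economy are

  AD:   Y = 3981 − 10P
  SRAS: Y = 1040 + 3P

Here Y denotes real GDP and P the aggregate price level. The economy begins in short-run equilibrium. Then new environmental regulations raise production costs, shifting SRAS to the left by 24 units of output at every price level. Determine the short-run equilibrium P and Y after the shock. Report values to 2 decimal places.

This is a negative supply shock: SRAS shifts left.
New SRAS: Y = 1016 + 3P.
Set AD = SRAS: 3981 − 10P = 1016 + 3P, so 2965 = 13P and P = 228.08.
Substituting into AD, Y = 1700.23.

P = 228.08, Y = 1700.23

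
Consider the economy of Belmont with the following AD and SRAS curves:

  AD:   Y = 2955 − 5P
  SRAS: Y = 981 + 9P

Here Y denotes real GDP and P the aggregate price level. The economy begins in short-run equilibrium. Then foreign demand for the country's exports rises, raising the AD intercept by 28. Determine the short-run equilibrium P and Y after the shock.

This is a positive demand shock: AD shifts right.
New AD: Y = 2983 − 5P.
Set AD = SRAS: 2983 − 5P = 981 + 9P, so 2002 = 14P and P = 143.
Y = 2983 − 5·143 = 2268.

P = 143, Y = 2268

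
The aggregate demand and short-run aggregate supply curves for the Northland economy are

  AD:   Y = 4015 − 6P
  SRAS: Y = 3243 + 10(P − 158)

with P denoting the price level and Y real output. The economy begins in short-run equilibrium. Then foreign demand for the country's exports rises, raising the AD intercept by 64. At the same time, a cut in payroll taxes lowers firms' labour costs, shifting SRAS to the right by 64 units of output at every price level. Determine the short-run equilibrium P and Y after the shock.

After both shocks: AD is Y = 4079 − 6P and SRAS is Y = 1727 + 10P.
Setting them equal: 2352 = 16P, so P = 147.
Y = 4079 − 6·147 = 3197.

P = 147, Y = 3197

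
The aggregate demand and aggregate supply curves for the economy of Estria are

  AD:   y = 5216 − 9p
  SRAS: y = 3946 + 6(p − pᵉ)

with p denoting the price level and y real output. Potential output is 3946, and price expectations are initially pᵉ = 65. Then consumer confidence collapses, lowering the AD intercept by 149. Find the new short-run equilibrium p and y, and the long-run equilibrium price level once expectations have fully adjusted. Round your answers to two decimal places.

Short run: p = 100.73, y = 4160.40. Long run: p = 124.56.

AD shifts left: new AD is y = 5067 − 9p. With pᵉ = 65, SRAS is y = 3556 + 6p.
Short run: 5067 − 9p = 3556 + 6p gives 1511 = 15p, so p = 100.73 and y = 5067 − 9p = 4160.40.
y = 4160.40 is above potential 3946; expectations adjust and SRAS shifts left until y = 3946.
Long run: on the new AD curve, 3946 = 5067 − 9p gives p = 124.56.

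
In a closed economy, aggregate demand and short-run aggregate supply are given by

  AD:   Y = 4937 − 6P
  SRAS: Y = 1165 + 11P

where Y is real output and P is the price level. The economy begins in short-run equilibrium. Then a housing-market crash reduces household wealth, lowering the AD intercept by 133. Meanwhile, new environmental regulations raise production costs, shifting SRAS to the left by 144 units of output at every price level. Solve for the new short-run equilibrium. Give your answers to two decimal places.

P = 222.53, Y = 3468.82

After both shocks: AD is Y = 4804 − 6P and SRAS is Y = 1021 + 11P.
Setting them equal: 3783 = 17P, so P = 222.53.
Substituting into AD, Y = 3468.82.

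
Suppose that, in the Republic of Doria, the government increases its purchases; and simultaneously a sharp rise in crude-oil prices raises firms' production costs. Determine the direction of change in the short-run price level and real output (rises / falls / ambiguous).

The first event is a positive demand shock: AD shifts right, which by itself pushes P up and Y up.
The second is an adverse supply shock: SRAS shifts left, which by itself pushes P up and Y down.
Both shocks push P up, so P rises. The two shocks push Y in opposite directions, so the effect on Y is ambiguous.

Price level: rises; output: ambiguous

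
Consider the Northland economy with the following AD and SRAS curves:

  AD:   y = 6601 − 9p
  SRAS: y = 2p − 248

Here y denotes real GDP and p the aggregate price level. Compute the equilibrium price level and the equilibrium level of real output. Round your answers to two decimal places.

p = 622.64, y = 997.27

Set AD = SRAS: 6601 − 9p = 2p − 248, so 6849 = 11p and p = 622.64.
Substituting into AD, y = 6601 − 9p = 997.27.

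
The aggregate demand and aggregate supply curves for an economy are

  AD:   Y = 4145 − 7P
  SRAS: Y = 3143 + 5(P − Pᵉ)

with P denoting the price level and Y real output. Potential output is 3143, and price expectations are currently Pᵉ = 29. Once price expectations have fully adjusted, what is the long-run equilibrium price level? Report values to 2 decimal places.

Long-run P = 143.14

Short run: with Pᵉ = 29, SRAS is Y = 2998 + 5P. Setting AD = SRAS gives 1147 = 12P, so P = 95.58 and Y = 4145 − 7P = 3475.92.
Output 3475.92 is above potential 3143, so over time expected prices rise and SRAS shifts left until Y returns to 3143.
Long run: Y = 3143 on the AD curve gives 3143 = 4145 − 7P, so P = 143.14.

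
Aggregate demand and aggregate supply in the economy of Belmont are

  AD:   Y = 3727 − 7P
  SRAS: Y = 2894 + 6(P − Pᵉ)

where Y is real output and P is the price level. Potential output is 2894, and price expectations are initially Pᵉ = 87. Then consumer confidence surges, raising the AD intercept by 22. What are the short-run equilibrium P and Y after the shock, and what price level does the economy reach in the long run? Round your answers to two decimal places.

Short run: P = 105.92, Y = 3007.54. Long run: P = 122.14.

AD shifts right: new AD is Y = 3749 − 7P. With Pᵉ = 87, SRAS is Y = 2372 + 6P.
Short run: 3749 − 7P = 2372 + 6P gives 1377 = 13P, so P = 105.92 and Y = 3749 − 7P = 3007.54.
Y = 3007.54 is above potential 2894; expectations adjust and SRAS shifts left until Y = 2894.
Long run: on the new AD curve, 2894 = 3749 − 7P gives P = 122.14.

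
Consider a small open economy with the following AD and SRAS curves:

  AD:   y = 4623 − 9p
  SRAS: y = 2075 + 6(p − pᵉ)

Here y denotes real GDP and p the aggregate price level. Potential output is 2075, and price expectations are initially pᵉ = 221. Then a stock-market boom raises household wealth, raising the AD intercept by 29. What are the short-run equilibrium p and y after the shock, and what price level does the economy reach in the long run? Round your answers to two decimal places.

AD shifts right: new AD is y = 4652 − 9p. With pᵉ = 221, SRAS is y = 749 + 6p.
Short run: 4652 − 9p = 749 + 6p gives 3903 = 15p, so p = 260.20 and y = 4652 − 9p = 2310.20.
y = 2310.20 is above potential 2075; expectations adjust and SRAS shifts left until y = 2075.
Long run: on the new AD curve, 2075 = 4652 − 9p gives p = 286.33.

Short run: p = 260.20, y = 2310.20. Long run: p = 286.33.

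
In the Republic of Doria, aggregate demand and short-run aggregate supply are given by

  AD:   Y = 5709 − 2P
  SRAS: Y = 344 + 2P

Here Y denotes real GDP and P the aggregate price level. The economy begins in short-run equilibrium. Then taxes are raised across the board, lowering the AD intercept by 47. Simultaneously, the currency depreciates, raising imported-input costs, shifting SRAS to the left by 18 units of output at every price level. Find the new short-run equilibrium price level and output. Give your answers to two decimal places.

After both shocks: AD is Y = 5662 − 2P and SRAS is Y = 326 + 2P.
Setting them equal: 5336 = 4P, so P = 1334.00.
Substituting into AD, Y = 2994.00.

P = 1334.00, Y = 2994.00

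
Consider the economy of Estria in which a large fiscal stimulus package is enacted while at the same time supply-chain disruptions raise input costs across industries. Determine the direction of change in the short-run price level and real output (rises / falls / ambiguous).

Price level: rises; output: ambiguous

The first event is a positive demand shock: AD shifts right, which by itself pushes P up and Y up.
The second is an adverse supply shock: SRAS shifts left, which by itself pushes P up and Y down.
Both shocks push P up, so P rises. The two shocks push Y in opposite directions, so the effect on Y is ambiguous.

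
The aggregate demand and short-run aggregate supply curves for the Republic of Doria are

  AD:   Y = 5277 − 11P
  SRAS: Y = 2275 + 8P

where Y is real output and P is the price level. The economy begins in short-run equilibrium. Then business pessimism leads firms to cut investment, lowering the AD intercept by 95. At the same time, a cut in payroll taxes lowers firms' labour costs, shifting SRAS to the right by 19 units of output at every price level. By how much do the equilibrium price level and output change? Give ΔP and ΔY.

After both shocks: AD is Y = 5182 − 11P and SRAS is Y = 2294 + 8P.
Setting them equal: 2888 = 19P, so P = 152.
Y = 5182 − 11·152 = 3510.
Initially P = 158, Y = 3539, so ΔP = -6 and ΔY = -29.

ΔP = -6, ΔY = -29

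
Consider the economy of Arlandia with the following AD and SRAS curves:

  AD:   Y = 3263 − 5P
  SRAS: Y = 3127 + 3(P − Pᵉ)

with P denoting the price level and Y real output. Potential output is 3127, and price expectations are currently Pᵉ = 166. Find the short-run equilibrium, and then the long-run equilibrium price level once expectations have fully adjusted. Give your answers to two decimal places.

Short run: P = 79.25, Y = 2866.75. Long run: P = 27.20.

Short run: with Pᵉ = 166, SRAS is Y = 2629 + 3P. Setting AD = SRAS gives 634 = 8P, so P = 79.25 and Y = 3263 − 5P = 2866.75.
Output 2866.75 is below potential 3127, so over time expected prices fall and SRAS shifts right until Y returns to 3127.
Long run: Y = 3127 on the AD curve gives 3127 = 3263 − 5P, so P = 27.20.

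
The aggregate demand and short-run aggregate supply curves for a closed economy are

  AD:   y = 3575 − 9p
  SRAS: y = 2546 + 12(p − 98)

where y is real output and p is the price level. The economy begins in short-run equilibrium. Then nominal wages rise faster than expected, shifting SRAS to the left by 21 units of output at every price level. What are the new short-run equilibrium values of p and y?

p = 106, y = 2621

This is a negative supply shock: SRAS shifts left.
New SRAS: y = 1349 + 12p.
Set AD = SRAS: 3575 − 9p = 1349 + 12p, so 2226 = 21p and p = 106.
y = 3575 − 9·106 = 2621.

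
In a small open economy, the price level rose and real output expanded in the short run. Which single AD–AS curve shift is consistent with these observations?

P rose and Y rose. An AD shift moves P and Y in the same direction; an SRAS shift moves them in opposite directions.
Here P and Y moved in the same direction, so the AD curve shifted.
Since Y rose, AD shifted right.

AD shifted right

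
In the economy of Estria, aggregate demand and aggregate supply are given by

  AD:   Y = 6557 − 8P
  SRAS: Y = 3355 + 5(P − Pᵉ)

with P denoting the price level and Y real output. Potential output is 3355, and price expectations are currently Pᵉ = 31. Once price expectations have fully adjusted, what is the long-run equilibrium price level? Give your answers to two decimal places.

Short run: with Pᵉ = 31, SRAS is Y = 3200 + 5P. Setting AD = SRAS gives 3357 = 13P, so P = 258.23 and Y = 6557 − 8P = 4491.15.
Output 4491.15 is above potential 3355, so over time expected prices rise and SRAS shifts left until Y returns to 3355.
Long run: Y = 3355 on the AD curve gives 3355 = 6557 − 8P, so P = 400.25.

Long-run P = 400.25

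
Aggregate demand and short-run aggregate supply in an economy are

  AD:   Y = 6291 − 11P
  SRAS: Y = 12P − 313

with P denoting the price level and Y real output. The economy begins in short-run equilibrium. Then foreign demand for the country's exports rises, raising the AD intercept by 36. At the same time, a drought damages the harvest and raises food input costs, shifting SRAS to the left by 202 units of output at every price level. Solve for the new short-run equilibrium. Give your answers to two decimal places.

P = 297.48, Y = 3054.74

After both shocks: AD is Y = 6327 − 11P and SRAS is Y = 12P − 515.
Setting them equal: 6842 = 23P, so P = 297.48.
Substituting into AD, Y = 3054.74.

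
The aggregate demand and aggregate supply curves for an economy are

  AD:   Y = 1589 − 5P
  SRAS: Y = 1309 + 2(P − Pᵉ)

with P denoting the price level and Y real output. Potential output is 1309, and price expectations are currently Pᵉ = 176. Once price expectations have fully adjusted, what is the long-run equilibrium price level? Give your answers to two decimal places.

Short run: with Pᵉ = 176, SRAS is Y = 957 + 2P. Setting AD = SRAS gives 632 = 7P, so P = 90.29 and Y = 1589 − 5P = 1137.57.
Output 1137.57 is below potential 1309, so over time expected prices fall and SRAS shifts right until Y returns to 1309.
Long run: Y = 1309 on the AD curve gives 1309 = 1589 − 5P, so P = 56.00.

Long-run P = 56.00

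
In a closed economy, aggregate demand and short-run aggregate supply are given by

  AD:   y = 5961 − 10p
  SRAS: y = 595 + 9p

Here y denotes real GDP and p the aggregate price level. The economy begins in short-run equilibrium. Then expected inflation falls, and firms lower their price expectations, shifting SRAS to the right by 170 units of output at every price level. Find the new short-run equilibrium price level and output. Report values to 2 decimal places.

This is a positive supply shock: SRAS shifts right.
New SRAS: y = 765 + 9p.
Set AD = SRAS: 5961 − 10p = 765 + 9p, so 5196 = 19p and p = 273.47.
Substituting into AD, y = 3226.26.

p = 273.47, y = 3226.26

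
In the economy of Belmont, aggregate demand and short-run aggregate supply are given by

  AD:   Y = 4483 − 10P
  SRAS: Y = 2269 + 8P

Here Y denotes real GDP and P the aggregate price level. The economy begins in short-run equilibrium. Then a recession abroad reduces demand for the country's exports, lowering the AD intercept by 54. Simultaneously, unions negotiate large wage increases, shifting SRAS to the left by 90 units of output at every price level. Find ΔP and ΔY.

After both shocks: AD is Y = 4429 − 10P and SRAS is Y = 2179 + 8P.
Setting them equal: 2250 = 18P, so P = 125.
Y = 4429 − 10·125 = 3179.
Initially P = 123, Y = 3253, so ΔP = +2 and ΔY = -74.

ΔP = +2, ΔY = -74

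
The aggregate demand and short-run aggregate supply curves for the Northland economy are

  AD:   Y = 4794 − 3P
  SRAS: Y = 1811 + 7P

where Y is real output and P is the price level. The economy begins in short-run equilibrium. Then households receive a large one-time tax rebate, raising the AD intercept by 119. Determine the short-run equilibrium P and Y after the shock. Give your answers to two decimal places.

This is a positive demand shock: AD shifts right.
New AD: Y = 4913 − 3P.
Set AD = SRAS: 4913 − 3P = 1811 + 7P, so 3102 = 10P and P = 310.20.
Substituting into AD, Y = 3982.40.

P = 310.20, Y = 3982.40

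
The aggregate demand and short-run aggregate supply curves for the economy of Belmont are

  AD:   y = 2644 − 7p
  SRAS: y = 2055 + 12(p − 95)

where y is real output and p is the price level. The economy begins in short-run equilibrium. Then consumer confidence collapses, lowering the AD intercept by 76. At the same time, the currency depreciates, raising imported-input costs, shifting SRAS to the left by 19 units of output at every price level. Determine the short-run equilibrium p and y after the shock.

After both shocks: AD is y = 2568 − 7p and SRAS is y = 896 + 12p.
Setting them equal: 1672 = 19p, so p = 88.
y = 2568 − 7·88 = 1952.

p = 88, y = 1952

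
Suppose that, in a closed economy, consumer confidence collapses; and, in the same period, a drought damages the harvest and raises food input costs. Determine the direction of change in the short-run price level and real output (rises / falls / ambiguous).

The first event is a negative demand shock: AD shifts left, which by itself pushes P down and Y down.
The second is an adverse supply shock: SRAS shifts left, which by itself pushes P up and Y down.
The two shocks push P in opposite directions, so the effect on P is ambiguous. Both shocks push Y down, so Y falls.

Price level: ambiguous; output: falls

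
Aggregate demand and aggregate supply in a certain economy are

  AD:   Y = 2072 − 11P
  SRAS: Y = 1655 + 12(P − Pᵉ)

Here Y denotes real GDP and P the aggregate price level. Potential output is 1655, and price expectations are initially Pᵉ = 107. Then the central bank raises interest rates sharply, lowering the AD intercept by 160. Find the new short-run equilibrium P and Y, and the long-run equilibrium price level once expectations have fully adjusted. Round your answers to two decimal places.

AD shifts left: new AD is Y = 1912 − 11P. With Pᵉ = 107, SRAS is Y = 371 + 12P.
Short run: 1912 − 11P = 371 + 12P gives 1541 = 23P, so P = 67.00 and Y = 1912 − 11P = 1175.00.
Y = 1175.00 is below potential 1655; expectations adjust and SRAS shifts right until Y = 1655.
Long run: on the new AD curve, 1655 = 1912 − 11P gives P = 23.36.

Short run: P = 67.00, Y = 1175.00. Long run: P = 23.36.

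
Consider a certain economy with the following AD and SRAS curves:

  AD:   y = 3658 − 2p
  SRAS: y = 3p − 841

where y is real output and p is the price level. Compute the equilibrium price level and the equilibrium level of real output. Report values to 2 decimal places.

p = 899.80, y = 1858.40

Set AD = SRAS: 3658 − 2p = 3p − 841, so 4499 = 5p and p = 899.80.
Substituting into AD, y = 3658 − 2p = 1858.40.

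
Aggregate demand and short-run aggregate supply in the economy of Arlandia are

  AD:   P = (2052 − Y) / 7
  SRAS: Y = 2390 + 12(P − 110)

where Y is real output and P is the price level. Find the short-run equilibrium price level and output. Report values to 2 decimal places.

P = 51.68, Y = 1690.21

Write SRAS as Y = 2390 + 12P − 1320 = 1070 + 12P.
Rearrange AD to Y = 2052 − 7P.
Set AD = SRAS: 2052 − 7P = 1070 + 12P, so 982 = 19P and P = 51.68.
Substituting into AD, Y = 2052 − 7P = 1690.21.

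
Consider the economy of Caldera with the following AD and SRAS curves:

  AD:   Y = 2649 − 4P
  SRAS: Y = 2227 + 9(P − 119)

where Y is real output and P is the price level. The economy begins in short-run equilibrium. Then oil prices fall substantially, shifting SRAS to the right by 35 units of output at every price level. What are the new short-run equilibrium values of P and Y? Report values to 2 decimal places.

This is a positive supply shock: SRAS shifts right.
New SRAS: Y = 1191 + 9P.
Set AD = SRAS: 2649 − 4P = 1191 + 9P, so 1458 = 13P and P = 112.15.
Substituting into AD, Y = 2200.38.

P = 112.15, Y = 2200.38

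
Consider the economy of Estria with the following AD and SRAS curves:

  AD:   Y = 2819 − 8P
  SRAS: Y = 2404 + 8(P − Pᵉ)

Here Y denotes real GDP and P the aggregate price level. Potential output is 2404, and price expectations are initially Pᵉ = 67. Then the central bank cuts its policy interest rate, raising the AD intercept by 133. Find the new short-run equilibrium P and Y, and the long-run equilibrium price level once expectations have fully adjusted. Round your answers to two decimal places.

Short run: P = 67.75, Y = 2410.00. Long run: P = 68.50.

AD shifts right: new AD is Y = 2952 − 8P. With Pᵉ = 67, SRAS is Y = 1868 + 8P.
Short run: 2952 − 8P = 1868 + 8P gives 1084 = 16P, so P = 67.75 and Y = 2952 − 8P = 2410.00.
Y = 2410.00 is above potential 2404; expectations adjust and SRAS shifts left until Y = 2404.
Long run: on the new AD curve, 2404 = 2952 − 8P gives P = 68.50.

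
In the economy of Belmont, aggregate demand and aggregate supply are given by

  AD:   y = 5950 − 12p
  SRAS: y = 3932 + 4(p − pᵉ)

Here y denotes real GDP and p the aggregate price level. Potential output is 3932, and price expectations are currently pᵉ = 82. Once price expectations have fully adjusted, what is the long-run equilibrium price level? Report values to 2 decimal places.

Long-run p = 168.17

Short run: with pᵉ = 82, SRAS is y = 3604 + 4p. Setting AD = SRAS gives 2346 = 16p, so p = 146.63 and y = 5950 − 12p = 4190.50.
Output 4190.50 is above potential 3932, so over time expected prices rise and SRAS shifts left until y returns to 3932.
Long run: y = 3932 on the AD curve gives 3932 = 5950 − 12p, so p = 168.17.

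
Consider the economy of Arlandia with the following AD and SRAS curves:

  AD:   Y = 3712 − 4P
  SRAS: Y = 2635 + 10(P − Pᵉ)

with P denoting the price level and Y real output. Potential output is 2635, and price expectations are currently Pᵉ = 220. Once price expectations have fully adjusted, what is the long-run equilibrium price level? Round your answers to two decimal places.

Long-run P = 269.25

Short run: with Pᵉ = 220, SRAS is Y = 435 + 10P. Setting AD = SRAS gives 3277 = 14P, so P = 234.07 and Y = 3712 − 4P = 2775.71.
Output 2775.71 is above potential 2635, so over time expected prices rise and SRAS shifts left until Y returns to 2635.
Long run: Y = 2635 on the AD curve gives 2635 = 3712 − 4P, so P = 269.25.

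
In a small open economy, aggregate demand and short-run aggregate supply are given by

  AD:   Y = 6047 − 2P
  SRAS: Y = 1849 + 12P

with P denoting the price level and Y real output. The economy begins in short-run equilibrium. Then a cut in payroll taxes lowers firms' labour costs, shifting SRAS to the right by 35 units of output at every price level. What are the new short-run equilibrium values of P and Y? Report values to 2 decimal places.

P = 297.36, Y = 5452.29

This is a positive supply shock: SRAS shifts right.
New SRAS: Y = 1884 + 12P.
Set AD = SRAS: 6047 − 2P = 1884 + 12P, so 4163 = 14P and P = 297.36.
Substituting into AD, Y = 5452.29.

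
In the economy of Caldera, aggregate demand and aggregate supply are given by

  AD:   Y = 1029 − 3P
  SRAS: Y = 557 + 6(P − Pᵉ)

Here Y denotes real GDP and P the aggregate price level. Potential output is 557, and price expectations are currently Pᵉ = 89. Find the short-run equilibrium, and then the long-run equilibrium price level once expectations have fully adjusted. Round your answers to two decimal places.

Short run: with Pᵉ = 89, SRAS is Y = 23 + 6P. Setting AD = SRAS gives 1006 = 9P, so P = 111.78 and Y = 1029 − 3P = 693.67.
Output 693.67 is above potential 557, so over time expected prices rise and SRAS shifts left until Y returns to 557.
Long run: Y = 557 on the AD curve gives 557 = 1029 − 3P, so P = 157.33.

Short run: P = 111.78, Y = 693.67. Long run: P = 157.33.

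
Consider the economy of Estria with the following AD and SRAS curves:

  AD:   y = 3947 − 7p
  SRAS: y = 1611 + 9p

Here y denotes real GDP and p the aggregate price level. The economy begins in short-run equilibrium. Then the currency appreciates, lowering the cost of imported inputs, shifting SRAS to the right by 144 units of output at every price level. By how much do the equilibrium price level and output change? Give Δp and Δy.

This is a positive supply shock: SRAS shifts right.
New SRAS: y = 1755 + 9p.
Set AD = SRAS: 3947 − 7p = 1755 + 9p, so 2192 = 16p and p = 137.
y = 3947 − 7·137 = 2988.
Initially p = 146, y = 2925, so Δp = -9 and Δy = +63.

Δp = -9, Δy = +63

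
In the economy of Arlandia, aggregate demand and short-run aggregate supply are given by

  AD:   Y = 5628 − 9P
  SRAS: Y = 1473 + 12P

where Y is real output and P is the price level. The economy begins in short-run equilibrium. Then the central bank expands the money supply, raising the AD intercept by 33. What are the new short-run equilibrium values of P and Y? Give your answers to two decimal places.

P = 199.43, Y = 3866.14

This is a positive demand shock: AD shifts right.
New AD: Y = 5661 − 9P.
Set AD = SRAS: 5661 − 9P = 1473 + 12P, so 4188 = 21P and P = 199.43.
Substituting into AD, Y = 3866.14.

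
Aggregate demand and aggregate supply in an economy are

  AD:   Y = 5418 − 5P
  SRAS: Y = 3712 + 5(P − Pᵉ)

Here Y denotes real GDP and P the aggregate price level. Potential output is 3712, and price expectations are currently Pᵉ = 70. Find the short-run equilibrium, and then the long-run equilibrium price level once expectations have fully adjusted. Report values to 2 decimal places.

Short run: P = 205.60, Y = 4390.00. Long run: P = 341.20.

Short run: with Pᵉ = 70, SRAS is Y = 3362 + 5P. Setting AD = SRAS gives 2056 = 10P, so P = 205.60 and Y = 5418 − 5P = 4390.00.
Output 4390.00 is above potential 3712, so over time expected prices rise and SRAS shifts left until Y returns to 3712.
Long run: Y = 3712 on the AD curve gives 3712 = 5418 − 5P, so P = 341.20.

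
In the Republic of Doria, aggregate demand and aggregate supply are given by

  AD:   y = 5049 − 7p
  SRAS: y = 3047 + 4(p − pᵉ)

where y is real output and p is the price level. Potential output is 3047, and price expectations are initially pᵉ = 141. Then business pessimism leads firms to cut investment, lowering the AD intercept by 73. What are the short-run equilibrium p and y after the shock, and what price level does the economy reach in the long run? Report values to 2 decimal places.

AD shifts left: new AD is y = 4976 − 7p. With pᵉ = 141, SRAS is y = 2483 + 4p.
Short run: 4976 − 7p = 2483 + 4p gives 2493 = 11p, so p = 226.64 and y = 4976 − 7p = 3389.55.
y = 3389.55 is above potential 3047; expectations adjust and SRAS shifts left until y = 3047.
Long run: on the new AD curve, 3047 = 4976 − 7p gives p = 275.57.

Short run: p = 226.64, y = 3389.55. Long run: p = 275.57.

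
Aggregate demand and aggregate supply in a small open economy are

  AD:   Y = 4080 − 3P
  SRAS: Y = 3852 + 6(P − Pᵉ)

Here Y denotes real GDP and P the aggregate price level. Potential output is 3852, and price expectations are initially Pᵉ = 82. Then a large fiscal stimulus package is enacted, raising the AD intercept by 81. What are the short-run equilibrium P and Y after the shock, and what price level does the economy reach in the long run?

AD shifts right: new AD is Y = 4161 − 3P. With Pᵉ = 82, SRAS is Y = 3360 + 6P.
Short run: 4161 − 3P = 3360 + 6P gives 801 = 9P, so P = 89 and Y = 4161 − 3·89 = 3894.
Y = 3894 is above potential 3852; expectations adjust and SRAS shifts left until Y = 3852.
Long run: on the new AD curve, 3852 = 4161 − 3P gives P = 103.

Short run: P = 89, Y = 3894. Long run: P = 103.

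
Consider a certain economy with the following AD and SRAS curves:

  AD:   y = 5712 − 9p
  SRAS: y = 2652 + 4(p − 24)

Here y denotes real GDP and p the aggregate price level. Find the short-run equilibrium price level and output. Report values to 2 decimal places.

p = 242.77, y = 3527.08

Write SRAS as y = 2652 + 4p − 96 = 2556 + 4p.
Set AD = SRAS: 5712 − 9p = 2556 + 4p, so 3156 = 13p and p = 242.77.
Substituting into AD, y = 5712 − 9p = 3527.08.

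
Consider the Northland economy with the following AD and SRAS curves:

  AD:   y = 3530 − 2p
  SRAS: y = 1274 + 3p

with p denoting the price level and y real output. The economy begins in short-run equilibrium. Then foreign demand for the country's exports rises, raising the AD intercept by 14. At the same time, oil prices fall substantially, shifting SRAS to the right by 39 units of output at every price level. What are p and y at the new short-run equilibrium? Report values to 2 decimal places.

p = 446.20, y = 2651.60

After both shocks: AD is y = 3544 − 2p and SRAS is y = 1313 + 3p.
Setting them equal: 2231 = 5p, so p = 446.20.
Substituting into AD, y = 2651.60.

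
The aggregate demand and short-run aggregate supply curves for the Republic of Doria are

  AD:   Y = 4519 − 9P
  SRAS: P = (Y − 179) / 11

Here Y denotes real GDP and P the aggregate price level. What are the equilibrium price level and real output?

Rearrange SRAS to Y = 179 + 11P.
Set AD = SRAS: 4519 − 9P = 179 + 11P, so 4340 = 20P and P = 217.
Then Y = 4519 − 9·217 = 2566.

P = 217, Y = 2566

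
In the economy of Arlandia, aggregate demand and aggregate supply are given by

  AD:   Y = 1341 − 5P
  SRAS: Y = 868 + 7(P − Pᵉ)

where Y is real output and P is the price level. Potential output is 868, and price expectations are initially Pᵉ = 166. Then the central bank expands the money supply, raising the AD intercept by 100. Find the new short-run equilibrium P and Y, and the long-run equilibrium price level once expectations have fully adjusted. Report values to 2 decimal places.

AD shifts right: new AD is Y = 1441 − 5P. With Pᵉ = 166, SRAS is Y = 7P − 294.
Short run: 1441 − 5P = 7P − 294 gives 1735 = 12P, so P = 144.58 and Y = 1441 − 5P = 718.08.
Y = 718.08 is below potential 868; expectations adjust and SRAS shifts right until Y = 868.
Long run: on the new AD curve, 868 = 1441 − 5P gives P = 114.60.

Short run: P = 144.58, Y = 718.08. Long run: P = 114.60.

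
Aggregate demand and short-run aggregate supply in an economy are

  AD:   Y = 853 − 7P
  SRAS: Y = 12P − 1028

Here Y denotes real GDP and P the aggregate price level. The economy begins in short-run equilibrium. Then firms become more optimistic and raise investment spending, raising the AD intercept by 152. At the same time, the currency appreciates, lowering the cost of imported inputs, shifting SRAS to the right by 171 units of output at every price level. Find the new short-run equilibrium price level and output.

P = 98, Y = 319

After both shocks: AD is Y = 1005 − 7P and SRAS is Y = 12P − 857.
Setting them equal: 1862 = 19P, so P = 98.
Y = 1005 − 7·98 = 319.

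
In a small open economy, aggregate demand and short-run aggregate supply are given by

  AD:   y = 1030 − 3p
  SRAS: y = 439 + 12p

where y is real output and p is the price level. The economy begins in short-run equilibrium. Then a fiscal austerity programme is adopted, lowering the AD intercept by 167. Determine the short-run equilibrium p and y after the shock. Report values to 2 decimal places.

p = 28.27, y = 778.20

This is a negative demand shock: AD shifts left.
New AD: y = 863 − 3p.
Set AD = SRAS: 863 − 3p = 439 + 12p, so 424 = 15p and p = 28.27.
Substituting into AD, y = 778.20.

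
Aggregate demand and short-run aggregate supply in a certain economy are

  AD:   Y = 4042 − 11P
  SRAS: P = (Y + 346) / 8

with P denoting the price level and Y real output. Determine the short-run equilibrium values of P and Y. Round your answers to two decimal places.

Rearrange SRAS to Y = 8P − 346.
Set AD = SRAS: 4042 − 11P = 8P − 346, so 4388 = 19P and P = 230.95.
Substituting into AD, Y = 4042 − 11P = 1501.58.

P = 230.95, Y = 1501.58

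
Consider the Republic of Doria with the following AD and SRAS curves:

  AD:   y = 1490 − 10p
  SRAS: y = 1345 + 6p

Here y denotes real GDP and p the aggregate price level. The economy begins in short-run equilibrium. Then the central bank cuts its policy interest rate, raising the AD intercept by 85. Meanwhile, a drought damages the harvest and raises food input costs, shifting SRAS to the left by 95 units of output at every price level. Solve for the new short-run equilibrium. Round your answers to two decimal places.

p = 20.31, y = 1371.88

After both shocks: AD is y = 1575 − 10p and SRAS is y = 1250 + 6p.
Setting them equal: 325 = 16p, so p = 20.31.
Substituting into AD, y = 1371.88.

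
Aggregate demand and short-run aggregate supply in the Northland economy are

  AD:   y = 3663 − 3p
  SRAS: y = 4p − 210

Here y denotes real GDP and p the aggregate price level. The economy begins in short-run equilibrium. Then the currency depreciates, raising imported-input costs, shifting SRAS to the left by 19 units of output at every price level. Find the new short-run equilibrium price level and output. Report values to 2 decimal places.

p = 556.00, y = 1995.00

This is a negative supply shock: SRAS shifts left.
New SRAS: y = 4p − 229.
Set AD = SRAS: 3663 − 3p = 4p − 229, so 3892 = 7p and p = 556.00.
Substituting into AD, y = 1995.00.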